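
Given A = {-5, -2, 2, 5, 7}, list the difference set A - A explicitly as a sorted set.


A - A = {a - a' : a, a' ∈ A}.
Compute a - a' for each ordered pair (a, a'):
a = -5: -5--5=0, -5--2=-3, -5-2=-7, -5-5=-10, -5-7=-12
a = -2: -2--5=3, -2--2=0, -2-2=-4, -2-5=-7, -2-7=-9
a = 2: 2--5=7, 2--2=4, 2-2=0, 2-5=-3, 2-7=-5
a = 5: 5--5=10, 5--2=7, 5-2=3, 5-5=0, 5-7=-2
a = 7: 7--5=12, 7--2=9, 7-2=5, 7-5=2, 7-7=0
Collecting distinct values (and noting 0 appears from a-a):
A - A = {-12, -10, -9, -7, -5, -4, -3, -2, 0, 2, 3, 4, 5, 7, 9, 10, 12}
|A - A| = 17

A - A = {-12, -10, -9, -7, -5, -4, -3, -2, 0, 2, 3, 4, 5, 7, 9, 10, 12}


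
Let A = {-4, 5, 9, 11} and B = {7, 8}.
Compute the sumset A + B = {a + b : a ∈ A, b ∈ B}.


A + B = {a + b : a ∈ A, b ∈ B}.
Enumerate all |A|·|B| = 4·2 = 8 pairs (a, b) and collect distinct sums.
a = -4: -4+7=3, -4+8=4
a = 5: 5+7=12, 5+8=13
a = 9: 9+7=16, 9+8=17
a = 11: 11+7=18, 11+8=19
Collecting distinct sums: A + B = {3, 4, 12, 13, 16, 17, 18, 19}
|A + B| = 8

A + B = {3, 4, 12, 13, 16, 17, 18, 19}


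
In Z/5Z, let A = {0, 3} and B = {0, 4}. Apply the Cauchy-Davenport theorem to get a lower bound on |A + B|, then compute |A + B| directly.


Cauchy-Davenport: |A + B| ≥ min(p, |A| + |B| - 1) for A, B nonempty in Z/pZ.
|A| = 2, |B| = 2, p = 5.
CD lower bound = min(5, 2 + 2 - 1) = min(5, 3) = 3.
Compute A + B mod 5 directly:
a = 0: 0+0=0, 0+4=4
a = 3: 3+0=3, 3+4=2
A + B = {0, 2, 3, 4}, so |A + B| = 4.
Verify: 4 ≥ 3? Yes ✓.

CD lower bound = 3, actual |A + B| = 4.


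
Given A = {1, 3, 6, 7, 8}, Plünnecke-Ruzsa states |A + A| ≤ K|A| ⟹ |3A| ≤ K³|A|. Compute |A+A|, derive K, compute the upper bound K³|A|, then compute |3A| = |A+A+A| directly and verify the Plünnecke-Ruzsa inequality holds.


|A| = 5.
Step 1: Compute A + A by enumerating all 25 pairs.
A + A = {2, 4, 6, 7, 8, 9, 10, 11, 12, 13, 14, 15, 16}, so |A + A| = 13.
Step 2: Doubling constant K = |A + A|/|A| = 13/5 = 13/5 ≈ 2.6000.
Step 3: Plünnecke-Ruzsa gives |3A| ≤ K³·|A| = (2.6000)³ · 5 ≈ 87.8800.
Step 4: Compute 3A = A + A + A directly by enumerating all triples (a,b,c) ∈ A³; |3A| = 20.
Step 5: Check 20 ≤ 87.8800? Yes ✓.

K = 13/5, Plünnecke-Ruzsa bound K³|A| ≈ 87.8800, |3A| = 20, inequality holds.


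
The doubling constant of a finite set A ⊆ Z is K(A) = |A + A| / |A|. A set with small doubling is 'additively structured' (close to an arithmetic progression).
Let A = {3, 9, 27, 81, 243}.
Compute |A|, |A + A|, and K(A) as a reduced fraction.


|A| = 5.
Compute A + A by enumerating all 25 pairs.
A + A = {6, 12, 18, 30, 36, 54, 84, 90, 108, 162, 246, 252, 270, 324, 486}, so |A + A| = 15.
K = |A + A| / |A| = 15/5 = 3/1 ≈ 3.0000.
Reference: AP of size 5 gives K = 9/5 ≈ 1.8000; a fully generic set of size 5 gives K ≈ 3.0000.

|A| = 5, |A + A| = 15, K = 15/5 = 3/1.


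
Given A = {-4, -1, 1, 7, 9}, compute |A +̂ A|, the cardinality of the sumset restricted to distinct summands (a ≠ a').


Restricted sumset: A +̂ A = {a + a' : a ∈ A, a' ∈ A, a ≠ a'}.
Equivalently, take A + A and drop any sum 2a that is achievable ONLY as a + a for a ∈ A (i.e. sums representable only with equal summands).
Enumerate pairs (a, a') with a < a' (symmetric, so each unordered pair gives one sum; this covers all a ≠ a'):
  -4 + -1 = -5
  -4 + 1 = -3
  -4 + 7 = 3
  -4 + 9 = 5
  -1 + 1 = 0
  -1 + 7 = 6
  -1 + 9 = 8
  1 + 7 = 8
  1 + 9 = 10
  7 + 9 = 16
Collected distinct sums: {-5, -3, 0, 3, 5, 6, 8, 10, 16}
|A +̂ A| = 9
(Reference bound: |A +̂ A| ≥ 2|A| - 3 for |A| ≥ 2, with |A| = 5 giving ≥ 7.)

|A +̂ A| = 9


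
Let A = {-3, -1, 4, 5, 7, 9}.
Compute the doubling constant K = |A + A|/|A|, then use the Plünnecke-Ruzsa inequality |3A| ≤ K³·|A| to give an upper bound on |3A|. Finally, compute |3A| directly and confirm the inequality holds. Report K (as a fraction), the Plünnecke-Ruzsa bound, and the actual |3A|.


|A| = 6.
Step 1: Compute A + A by enumerating all 36 pairs.
A + A = {-6, -4, -2, 1, 2, 3, 4, 6, 8, 9, 10, 11, 12, 13, 14, 16, 18}, so |A + A| = 17.
Step 2: Doubling constant K = |A + A|/|A| = 17/6 = 17/6 ≈ 2.8333.
Step 3: Plünnecke-Ruzsa gives |3A| ≤ K³·|A| = (2.8333)³ · 6 ≈ 136.4722.
Step 4: Compute 3A = A + A + A directly by enumerating all triples (a,b,c) ∈ A³; |3A| = 31.
Step 5: Check 31 ≤ 136.4722? Yes ✓.

K = 17/6, Plünnecke-Ruzsa bound K³|A| ≈ 136.4722, |3A| = 31, inequality holds.


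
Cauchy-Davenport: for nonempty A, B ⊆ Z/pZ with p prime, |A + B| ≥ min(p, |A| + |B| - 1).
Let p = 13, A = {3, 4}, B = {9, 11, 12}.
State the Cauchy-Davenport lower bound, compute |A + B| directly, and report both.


Cauchy-Davenport: |A + B| ≥ min(p, |A| + |B| - 1) for A, B nonempty in Z/pZ.
|A| = 2, |B| = 3, p = 13.
CD lower bound = min(13, 2 + 3 - 1) = min(13, 4) = 4.
Compute A + B mod 13 directly:
a = 3: 3+9=12, 3+11=1, 3+12=2
a = 4: 4+9=0, 4+11=2, 4+12=3
A + B = {0, 1, 2, 3, 12}, so |A + B| = 5.
Verify: 5 ≥ 4? Yes ✓.

CD lower bound = 4, actual |A + B| = 5.


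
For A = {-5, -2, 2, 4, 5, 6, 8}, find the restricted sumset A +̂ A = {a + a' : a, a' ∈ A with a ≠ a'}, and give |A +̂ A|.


Restricted sumset: A +̂ A = {a + a' : a ∈ A, a' ∈ A, a ≠ a'}.
Equivalently, take A + A and drop any sum 2a that is achievable ONLY as a + a for a ∈ A (i.e. sums representable only with equal summands).
Enumerate pairs (a, a') with a < a' (symmetric, so each unordered pair gives one sum; this covers all a ≠ a'):
  -5 + -2 = -7
  -5 + 2 = -3
  -5 + 4 = -1
  -5 + 5 = 0
  -5 + 6 = 1
  -5 + 8 = 3
  -2 + 2 = 0
  -2 + 4 = 2
  -2 + 5 = 3
  -2 + 6 = 4
  -2 + 8 = 6
  2 + 4 = 6
  2 + 5 = 7
  2 + 6 = 8
  2 + 8 = 10
  4 + 5 = 9
  4 + 6 = 10
  4 + 8 = 12
  5 + 6 = 11
  5 + 8 = 13
  6 + 8 = 14
Collected distinct sums: {-7, -3, -1, 0, 1, 2, 3, 4, 6, 7, 8, 9, 10, 11, 12, 13, 14}
|A +̂ A| = 17
(Reference bound: |A +̂ A| ≥ 2|A| - 3 for |A| ≥ 2, with |A| = 7 giving ≥ 11.)

|A +̂ A| = 17


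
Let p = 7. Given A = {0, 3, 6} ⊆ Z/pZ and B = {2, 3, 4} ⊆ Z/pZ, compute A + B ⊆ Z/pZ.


Work in Z/7Z: reduce every sum a + b modulo 7.
Enumerate all 9 pairs:
a = 0: 0+2=2, 0+3=3, 0+4=4
a = 3: 3+2=5, 3+3=6, 3+4=0
a = 6: 6+2=1, 6+3=2, 6+4=3
Distinct residues collected: {0, 1, 2, 3, 4, 5, 6}
|A + B| = 7 (out of 7 total residues).

A + B = {0, 1, 2, 3, 4, 5, 6}


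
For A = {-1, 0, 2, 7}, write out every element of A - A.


A - A = {a - a' : a, a' ∈ A}.
Compute a - a' for each ordered pair (a, a'):
a = -1: -1--1=0, -1-0=-1, -1-2=-3, -1-7=-8
a = 0: 0--1=1, 0-0=0, 0-2=-2, 0-7=-7
a = 2: 2--1=3, 2-0=2, 2-2=0, 2-7=-5
a = 7: 7--1=8, 7-0=7, 7-2=5, 7-7=0
Collecting distinct values (and noting 0 appears from a-a):
A - A = {-8, -7, -5, -3, -2, -1, 0, 1, 2, 3, 5, 7, 8}
|A - A| = 13

A - A = {-8, -7, -5, -3, -2, -1, 0, 1, 2, 3, 5, 7, 8}


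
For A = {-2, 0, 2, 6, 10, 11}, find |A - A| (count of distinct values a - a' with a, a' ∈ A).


A - A = {a - a' : a, a' ∈ A}; |A| = 6.
Bounds: 2|A|-1 ≤ |A - A| ≤ |A|² - |A| + 1, i.e. 11 ≤ |A - A| ≤ 31.
Note: 0 ∈ A - A always (from a - a). The set is symmetric: if d ∈ A - A then -d ∈ A - A.
Enumerate nonzero differences d = a - a' with a > a' (then include -d):
Positive differences: {1, 2, 4, 5, 6, 8, 9, 10, 11, 12, 13}
Full difference set: {0} ∪ (positive diffs) ∪ (negative diffs).
|A - A| = 1 + 2·11 = 23 (matches direct enumeration: 23).

|A - A| = 23


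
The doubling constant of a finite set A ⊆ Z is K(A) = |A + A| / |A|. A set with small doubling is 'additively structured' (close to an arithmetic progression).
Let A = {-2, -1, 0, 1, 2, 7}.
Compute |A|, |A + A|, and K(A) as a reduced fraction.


|A| = 6.
Compute A + A by enumerating all 36 pairs.
A + A = {-4, -3, -2, -1, 0, 1, 2, 3, 4, 5, 6, 7, 8, 9, 14}, so |A + A| = 15.
K = |A + A| / |A| = 15/6 = 5/2 ≈ 2.5000.
Reference: AP of size 6 gives K = 11/6 ≈ 1.8333; a fully generic set of size 6 gives K ≈ 3.5000.

|A| = 6, |A + A| = 15, K = 15/6 = 5/2.


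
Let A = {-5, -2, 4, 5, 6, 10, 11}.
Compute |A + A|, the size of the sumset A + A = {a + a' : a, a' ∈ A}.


A + A = {a + a' : a, a' ∈ A}; |A| = 7.
General bounds: 2|A| - 1 ≤ |A + A| ≤ |A|(|A|+1)/2, i.e. 13 ≤ |A + A| ≤ 28.
Lower bound 2|A|-1 is attained iff A is an arithmetic progression.
Enumerate sums a + a' for a ≤ a' (symmetric, so this suffices):
a = -5: -5+-5=-10, -5+-2=-7, -5+4=-1, -5+5=0, -5+6=1, -5+10=5, -5+11=6
a = -2: -2+-2=-4, -2+4=2, -2+5=3, -2+6=4, -2+10=8, -2+11=9
a = 4: 4+4=8, 4+5=9, 4+6=10, 4+10=14, 4+11=15
a = 5: 5+5=10, 5+6=11, 5+10=15, 5+11=16
a = 6: 6+6=12, 6+10=16, 6+11=17
a = 10: 10+10=20, 10+11=21
a = 11: 11+11=22
Distinct sums: {-10, -7, -4, -1, 0, 1, 2, 3, 4, 5, 6, 8, 9, 10, 11, 12, 14, 15, 16, 17, 20, 21, 22}
|A + A| = 23

|A + A| = 23


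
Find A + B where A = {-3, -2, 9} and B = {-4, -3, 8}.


A + B = {a + b : a ∈ A, b ∈ B}.
Enumerate all |A|·|B| = 3·3 = 9 pairs (a, b) and collect distinct sums.
a = -3: -3+-4=-7, -3+-3=-6, -3+8=5
a = -2: -2+-4=-6, -2+-3=-5, -2+8=6
a = 9: 9+-4=5, 9+-3=6, 9+8=17
Collecting distinct sums: A + B = {-7, -6, -5, 5, 6, 17}
|A + B| = 6

A + B = {-7, -6, -5, 5, 6, 17}


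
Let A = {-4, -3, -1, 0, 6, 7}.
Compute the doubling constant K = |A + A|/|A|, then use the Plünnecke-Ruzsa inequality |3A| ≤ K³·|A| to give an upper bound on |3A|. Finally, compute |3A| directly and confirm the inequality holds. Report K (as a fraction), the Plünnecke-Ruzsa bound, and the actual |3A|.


|A| = 6.
Step 1: Compute A + A by enumerating all 36 pairs.
A + A = {-8, -7, -6, -5, -4, -3, -2, -1, 0, 2, 3, 4, 5, 6, 7, 12, 13, 14}, so |A + A| = 18.
Step 2: Doubling constant K = |A + A|/|A| = 18/6 = 18/6 ≈ 3.0000.
Step 3: Plünnecke-Ruzsa gives |3A| ≤ K³·|A| = (3.0000)³ · 6 ≈ 162.0000.
Step 4: Compute 3A = A + A + A directly by enumerating all triples (a,b,c) ∈ A³; |3A| = 31.
Step 5: Check 31 ≤ 162.0000? Yes ✓.

K = 18/6, Plünnecke-Ruzsa bound K³|A| ≈ 162.0000, |3A| = 31, inequality holds.


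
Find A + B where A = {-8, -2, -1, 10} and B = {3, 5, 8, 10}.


A + B = {a + b : a ∈ A, b ∈ B}.
Enumerate all |A|·|B| = 4·4 = 16 pairs (a, b) and collect distinct sums.
a = -8: -8+3=-5, -8+5=-3, -8+8=0, -8+10=2
a = -2: -2+3=1, -2+5=3, -2+8=6, -2+10=8
a = -1: -1+3=2, -1+5=4, -1+8=7, -1+10=9
a = 10: 10+3=13, 10+5=15, 10+8=18, 10+10=20
Collecting distinct sums: A + B = {-5, -3, 0, 1, 2, 3, 4, 6, 7, 8, 9, 13, 15, 18, 20}
|A + B| = 15

A + B = {-5, -3, 0, 1, 2, 3, 4, 6, 7, 8, 9, 13, 15, 18, 20}


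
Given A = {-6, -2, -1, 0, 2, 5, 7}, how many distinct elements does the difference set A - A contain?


A - A = {a - a' : a, a' ∈ A}; |A| = 7.
Bounds: 2|A|-1 ≤ |A - A| ≤ |A|² - |A| + 1, i.e. 13 ≤ |A - A| ≤ 43.
Note: 0 ∈ A - A always (from a - a). The set is symmetric: if d ∈ A - A then -d ∈ A - A.
Enumerate nonzero differences d = a - a' with a > a' (then include -d):
Positive differences: {1, 2, 3, 4, 5, 6, 7, 8, 9, 11, 13}
Full difference set: {0} ∪ (positive diffs) ∪ (negative diffs).
|A - A| = 1 + 2·11 = 23 (matches direct enumeration: 23).

|A - A| = 23


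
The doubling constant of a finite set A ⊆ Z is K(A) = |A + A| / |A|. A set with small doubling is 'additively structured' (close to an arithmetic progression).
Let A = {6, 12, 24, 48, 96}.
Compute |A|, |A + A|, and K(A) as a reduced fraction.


|A| = 5.
Compute A + A by enumerating all 25 pairs.
A + A = {12, 18, 24, 30, 36, 48, 54, 60, 72, 96, 102, 108, 120, 144, 192}, so |A + A| = 15.
K = |A + A| / |A| = 15/5 = 3/1 ≈ 3.0000.
Reference: AP of size 5 gives K = 9/5 ≈ 1.8000; a fully generic set of size 5 gives K ≈ 3.0000.

|A| = 5, |A + A| = 15, K = 15/5 = 3/1.


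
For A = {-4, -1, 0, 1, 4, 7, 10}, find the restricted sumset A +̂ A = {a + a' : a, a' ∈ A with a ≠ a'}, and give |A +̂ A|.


Restricted sumset: A +̂ A = {a + a' : a ∈ A, a' ∈ A, a ≠ a'}.
Equivalently, take A + A and drop any sum 2a that is achievable ONLY as a + a for a ∈ A (i.e. sums representable only with equal summands).
Enumerate pairs (a, a') with a < a' (symmetric, so each unordered pair gives one sum; this covers all a ≠ a'):
  -4 + -1 = -5
  -4 + 0 = -4
  -4 + 1 = -3
  -4 + 4 = 0
  -4 + 7 = 3
  -4 + 10 = 6
  -1 + 0 = -1
  -1 + 1 = 0
  -1 + 4 = 3
  -1 + 7 = 6
  -1 + 10 = 9
  0 + 1 = 1
  0 + 4 = 4
  0 + 7 = 7
  0 + 10 = 10
  1 + 4 = 5
  1 + 7 = 8
  1 + 10 = 11
  4 + 7 = 11
  4 + 10 = 14
  7 + 10 = 17
Collected distinct sums: {-5, -4, -3, -1, 0, 1, 3, 4, 5, 6, 7, 8, 9, 10, 11, 14, 17}
|A +̂ A| = 17
(Reference bound: |A +̂ A| ≥ 2|A| - 3 for |A| ≥ 2, with |A| = 7 giving ≥ 11.)

|A +̂ A| = 17


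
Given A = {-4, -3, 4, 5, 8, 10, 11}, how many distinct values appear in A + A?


A + A = {a + a' : a, a' ∈ A}; |A| = 7.
General bounds: 2|A| - 1 ≤ |A + A| ≤ |A|(|A|+1)/2, i.e. 13 ≤ |A + A| ≤ 28.
Lower bound 2|A|-1 is attained iff A is an arithmetic progression.
Enumerate sums a + a' for a ≤ a' (symmetric, so this suffices):
a = -4: -4+-4=-8, -4+-3=-7, -4+4=0, -4+5=1, -4+8=4, -4+10=6, -4+11=7
a = -3: -3+-3=-6, -3+4=1, -3+5=2, -3+8=5, -3+10=7, -3+11=8
a = 4: 4+4=8, 4+5=9, 4+8=12, 4+10=14, 4+11=15
a = 5: 5+5=10, 5+8=13, 5+10=15, 5+11=16
a = 8: 8+8=16, 8+10=18, 8+11=19
a = 10: 10+10=20, 10+11=21
a = 11: 11+11=22
Distinct sums: {-8, -7, -6, 0, 1, 2, 4, 5, 6, 7, 8, 9, 10, 12, 13, 14, 15, 16, 18, 19, 20, 21, 22}
|A + A| = 23

|A + A| = 23


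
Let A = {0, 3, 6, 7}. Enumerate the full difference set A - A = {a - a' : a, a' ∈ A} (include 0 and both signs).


A - A = {a - a' : a, a' ∈ A}.
Compute a - a' for each ordered pair (a, a'):
a = 0: 0-0=0, 0-3=-3, 0-6=-6, 0-7=-7
a = 3: 3-0=3, 3-3=0, 3-6=-3, 3-7=-4
a = 6: 6-0=6, 6-3=3, 6-6=0, 6-7=-1
a = 7: 7-0=7, 7-3=4, 7-6=1, 7-7=0
Collecting distinct values (and noting 0 appears from a-a):
A - A = {-7, -6, -4, -3, -1, 0, 1, 3, 4, 6, 7}
|A - A| = 11

A - A = {-7, -6, -4, -3, -1, 0, 1, 3, 4, 6, 7}


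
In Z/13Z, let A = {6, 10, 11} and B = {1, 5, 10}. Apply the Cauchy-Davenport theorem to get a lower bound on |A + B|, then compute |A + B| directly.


Cauchy-Davenport: |A + B| ≥ min(p, |A| + |B| - 1) for A, B nonempty in Z/pZ.
|A| = 3, |B| = 3, p = 13.
CD lower bound = min(13, 3 + 3 - 1) = min(13, 5) = 5.
Compute A + B mod 13 directly:
a = 6: 6+1=7, 6+5=11, 6+10=3
a = 10: 10+1=11, 10+5=2, 10+10=7
a = 11: 11+1=12, 11+5=3, 11+10=8
A + B = {2, 3, 7, 8, 11, 12}, so |A + B| = 6.
Verify: 6 ≥ 5? Yes ✓.

CD lower bound = 5, actual |A + B| = 6.


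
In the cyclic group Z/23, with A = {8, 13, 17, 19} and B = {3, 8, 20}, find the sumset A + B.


Work in Z/23Z: reduce every sum a + b modulo 23.
Enumerate all 12 pairs:
a = 8: 8+3=11, 8+8=16, 8+20=5
a = 13: 13+3=16, 13+8=21, 13+20=10
a = 17: 17+3=20, 17+8=2, 17+20=14
a = 19: 19+3=22, 19+8=4, 19+20=16
Distinct residues collected: {2, 4, 5, 10, 11, 14, 16, 20, 21, 22}
|A + B| = 10 (out of 23 total residues).

A + B = {2, 4, 5, 10, 11, 14, 16, 20, 21, 22}


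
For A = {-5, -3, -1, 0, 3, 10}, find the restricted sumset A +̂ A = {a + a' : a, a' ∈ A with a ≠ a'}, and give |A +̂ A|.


Restricted sumset: A +̂ A = {a + a' : a ∈ A, a' ∈ A, a ≠ a'}.
Equivalently, take A + A and drop any sum 2a that is achievable ONLY as a + a for a ∈ A (i.e. sums representable only with equal summands).
Enumerate pairs (a, a') with a < a' (symmetric, so each unordered pair gives one sum; this covers all a ≠ a'):
  -5 + -3 = -8
  -5 + -1 = -6
  -5 + 0 = -5
  -5 + 3 = -2
  -5 + 10 = 5
  -3 + -1 = -4
  -3 + 0 = -3
  -3 + 3 = 0
  -3 + 10 = 7
  -1 + 0 = -1
  -1 + 3 = 2
  -1 + 10 = 9
  0 + 3 = 3
  0 + 10 = 10
  3 + 10 = 13
Collected distinct sums: {-8, -6, -5, -4, -3, -2, -1, 0, 2, 3, 5, 7, 9, 10, 13}
|A +̂ A| = 15
(Reference bound: |A +̂ A| ≥ 2|A| - 3 for |A| ≥ 2, with |A| = 6 giving ≥ 9.)

|A +̂ A| = 15


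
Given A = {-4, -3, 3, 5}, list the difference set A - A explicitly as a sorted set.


A - A = {a - a' : a, a' ∈ A}.
Compute a - a' for each ordered pair (a, a'):
a = -4: -4--4=0, -4--3=-1, -4-3=-7, -4-5=-9
a = -3: -3--4=1, -3--3=0, -3-3=-6, -3-5=-8
a = 3: 3--4=7, 3--3=6, 3-3=0, 3-5=-2
a = 5: 5--4=9, 5--3=8, 5-3=2, 5-5=0
Collecting distinct values (and noting 0 appears from a-a):
A - A = {-9, -8, -7, -6, -2, -1, 0, 1, 2, 6, 7, 8, 9}
|A - A| = 13

A - A = {-9, -8, -7, -6, -2, -1, 0, 1, 2, 6, 7, 8, 9}


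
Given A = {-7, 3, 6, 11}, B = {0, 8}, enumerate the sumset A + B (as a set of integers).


A + B = {a + b : a ∈ A, b ∈ B}.
Enumerate all |A|·|B| = 4·2 = 8 pairs (a, b) and collect distinct sums.
a = -7: -7+0=-7, -7+8=1
a = 3: 3+0=3, 3+8=11
a = 6: 6+0=6, 6+8=14
a = 11: 11+0=11, 11+8=19
Collecting distinct sums: A + B = {-7, 1, 3, 6, 11, 14, 19}
|A + B| = 7

A + B = {-7, 1, 3, 6, 11, 14, 19}


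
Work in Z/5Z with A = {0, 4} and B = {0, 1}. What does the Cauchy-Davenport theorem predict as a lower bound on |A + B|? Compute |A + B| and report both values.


Cauchy-Davenport: |A + B| ≥ min(p, |A| + |B| - 1) for A, B nonempty in Z/pZ.
|A| = 2, |B| = 2, p = 5.
CD lower bound = min(5, 2 + 2 - 1) = min(5, 3) = 3.
Compute A + B mod 5 directly:
a = 0: 0+0=0, 0+1=1
a = 4: 4+0=4, 4+1=0
A + B = {0, 1, 4}, so |A + B| = 3.
Verify: 3 ≥ 3? Yes ✓.

CD lower bound = 3, actual |A + B| = 3.


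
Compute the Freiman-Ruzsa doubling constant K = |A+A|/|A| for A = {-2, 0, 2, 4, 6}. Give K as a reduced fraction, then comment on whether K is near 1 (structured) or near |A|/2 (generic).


|A| = 5.
Compute A + A by enumerating all 25 pairs.
A + A = {-4, -2, 0, 2, 4, 6, 8, 10, 12}, so |A + A| = 9.
K = |A + A| / |A| = 9/5 (already in lowest terms) ≈ 1.8000.
Reference: AP of size 5 gives K = 9/5 ≈ 1.8000; a fully generic set of size 5 gives K ≈ 3.0000.

|A| = 5, |A + A| = 9, K = 9/5.


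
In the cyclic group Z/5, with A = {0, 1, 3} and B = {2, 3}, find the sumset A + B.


Work in Z/5Z: reduce every sum a + b modulo 5.
Enumerate all 6 pairs:
a = 0: 0+2=2, 0+3=3
a = 1: 1+2=3, 1+3=4
a = 3: 3+2=0, 3+3=1
Distinct residues collected: {0, 1, 2, 3, 4}
|A + B| = 5 (out of 5 total residues).

A + B = {0, 1, 2, 3, 4}


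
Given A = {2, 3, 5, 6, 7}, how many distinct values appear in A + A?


A + A = {a + a' : a, a' ∈ A}; |A| = 5.
General bounds: 2|A| - 1 ≤ |A + A| ≤ |A|(|A|+1)/2, i.e. 9 ≤ |A + A| ≤ 15.
Lower bound 2|A|-1 is attained iff A is an arithmetic progression.
Enumerate sums a + a' for a ≤ a' (symmetric, so this suffices):
a = 2: 2+2=4, 2+3=5, 2+5=7, 2+6=8, 2+7=9
a = 3: 3+3=6, 3+5=8, 3+6=9, 3+7=10
a = 5: 5+5=10, 5+6=11, 5+7=12
a = 6: 6+6=12, 6+7=13
a = 7: 7+7=14
Distinct sums: {4, 5, 6, 7, 8, 9, 10, 11, 12, 13, 14}
|A + A| = 11

|A + A| = 11


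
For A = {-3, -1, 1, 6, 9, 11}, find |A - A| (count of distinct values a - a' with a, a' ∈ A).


A - A = {a - a' : a, a' ∈ A}; |A| = 6.
Bounds: 2|A|-1 ≤ |A - A| ≤ |A|² - |A| + 1, i.e. 11 ≤ |A - A| ≤ 31.
Note: 0 ∈ A - A always (from a - a). The set is symmetric: if d ∈ A - A then -d ∈ A - A.
Enumerate nonzero differences d = a - a' with a > a' (then include -d):
Positive differences: {2, 3, 4, 5, 7, 8, 9, 10, 12, 14}
Full difference set: {0} ∪ (positive diffs) ∪ (negative diffs).
|A - A| = 1 + 2·10 = 21 (matches direct enumeration: 21).

|A - A| = 21


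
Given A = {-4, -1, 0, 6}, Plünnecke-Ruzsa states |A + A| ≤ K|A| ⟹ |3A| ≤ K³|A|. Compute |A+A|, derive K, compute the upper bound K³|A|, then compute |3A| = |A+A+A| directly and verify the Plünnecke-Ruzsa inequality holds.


|A| = 4.
Step 1: Compute A + A by enumerating all 16 pairs.
A + A = {-8, -5, -4, -2, -1, 0, 2, 5, 6, 12}, so |A + A| = 10.
Step 2: Doubling constant K = |A + A|/|A| = 10/4 = 10/4 ≈ 2.5000.
Step 3: Plünnecke-Ruzsa gives |3A| ≤ K³·|A| = (2.5000)³ · 4 ≈ 62.5000.
Step 4: Compute 3A = A + A + A directly by enumerating all triples (a,b,c) ∈ A³; |3A| = 19.
Step 5: Check 19 ≤ 62.5000? Yes ✓.

K = 10/4, Plünnecke-Ruzsa bound K³|A| ≈ 62.5000, |3A| = 19, inequality holds.


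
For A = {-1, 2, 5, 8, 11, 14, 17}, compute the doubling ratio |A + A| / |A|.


|A| = 7.
Compute A + A by enumerating all 49 pairs.
A + A = {-2, 1, 4, 7, 10, 13, 16, 19, 22, 25, 28, 31, 34}, so |A + A| = 13.
K = |A + A| / |A| = 13/7 (already in lowest terms) ≈ 1.8571.
Reference: AP of size 7 gives K = 13/7 ≈ 1.8571; a fully generic set of size 7 gives K ≈ 4.0000.

|A| = 7, |A + A| = 13, K = 13/7.


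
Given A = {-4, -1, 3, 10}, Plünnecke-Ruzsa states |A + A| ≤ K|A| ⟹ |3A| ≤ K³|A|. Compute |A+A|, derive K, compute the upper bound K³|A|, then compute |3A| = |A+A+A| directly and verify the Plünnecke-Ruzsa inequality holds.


|A| = 4.
Step 1: Compute A + A by enumerating all 16 pairs.
A + A = {-8, -5, -2, -1, 2, 6, 9, 13, 20}, so |A + A| = 9.
Step 2: Doubling constant K = |A + A|/|A| = 9/4 = 9/4 ≈ 2.2500.
Step 3: Plünnecke-Ruzsa gives |3A| ≤ K³·|A| = (2.2500)³ · 4 ≈ 45.5625.
Step 4: Compute 3A = A + A + A directly by enumerating all triples (a,b,c) ∈ A³; |3A| = 16.
Step 5: Check 16 ≤ 45.5625? Yes ✓.

K = 9/4, Plünnecke-Ruzsa bound K³|A| ≈ 45.5625, |3A| = 16, inequality holds.


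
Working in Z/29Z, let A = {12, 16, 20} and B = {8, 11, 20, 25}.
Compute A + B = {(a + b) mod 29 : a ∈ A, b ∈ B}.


Work in Z/29Z: reduce every sum a + b modulo 29.
Enumerate all 12 pairs:
a = 12: 12+8=20, 12+11=23, 12+20=3, 12+25=8
a = 16: 16+8=24, 16+11=27, 16+20=7, 16+25=12
a = 20: 20+8=28, 20+11=2, 20+20=11, 20+25=16
Distinct residues collected: {2, 3, 7, 8, 11, 12, 16, 20, 23, 24, 27, 28}
|A + B| = 12 (out of 29 total residues).

A + B = {2, 3, 7, 8, 11, 12, 16, 20, 23, 24, 27, 28}


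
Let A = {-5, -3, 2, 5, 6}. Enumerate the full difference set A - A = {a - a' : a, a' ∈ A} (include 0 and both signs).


A - A = {a - a' : a, a' ∈ A}.
Compute a - a' for each ordered pair (a, a'):
a = -5: -5--5=0, -5--3=-2, -5-2=-7, -5-5=-10, -5-6=-11
a = -3: -3--5=2, -3--3=0, -3-2=-5, -3-5=-8, -3-6=-9
a = 2: 2--5=7, 2--3=5, 2-2=0, 2-5=-3, 2-6=-4
a = 5: 5--5=10, 5--3=8, 5-2=3, 5-5=0, 5-6=-1
a = 6: 6--5=11, 6--3=9, 6-2=4, 6-5=1, 6-6=0
Collecting distinct values (and noting 0 appears from a-a):
A - A = {-11, -10, -9, -8, -7, -5, -4, -3, -2, -1, 0, 1, 2, 3, 4, 5, 7, 8, 9, 10, 11}
|A - A| = 21

A - A = {-11, -10, -9, -8, -7, -5, -4, -3, -2, -1, 0, 1, 2, 3, 4, 5, 7, 8, 9, 10, 11}


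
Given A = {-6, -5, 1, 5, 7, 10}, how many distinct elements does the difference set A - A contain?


A - A = {a - a' : a, a' ∈ A}; |A| = 6.
Bounds: 2|A|-1 ≤ |A - A| ≤ |A|² - |A| + 1, i.e. 11 ≤ |A - A| ≤ 31.
Note: 0 ∈ A - A always (from a - a). The set is symmetric: if d ∈ A - A then -d ∈ A - A.
Enumerate nonzero differences d = a - a' with a > a' (then include -d):
Positive differences: {1, 2, 3, 4, 5, 6, 7, 9, 10, 11, 12, 13, 15, 16}
Full difference set: {0} ∪ (positive diffs) ∪ (negative diffs).
|A - A| = 1 + 2·14 = 29 (matches direct enumeration: 29).

|A - A| = 29


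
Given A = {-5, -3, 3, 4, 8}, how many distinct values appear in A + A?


A + A = {a + a' : a, a' ∈ A}; |A| = 5.
General bounds: 2|A| - 1 ≤ |A + A| ≤ |A|(|A|+1)/2, i.e. 9 ≤ |A + A| ≤ 15.
Lower bound 2|A|-1 is attained iff A is an arithmetic progression.
Enumerate sums a + a' for a ≤ a' (symmetric, so this suffices):
a = -5: -5+-5=-10, -5+-3=-8, -5+3=-2, -5+4=-1, -5+8=3
a = -3: -3+-3=-6, -3+3=0, -3+4=1, -3+8=5
a = 3: 3+3=6, 3+4=7, 3+8=11
a = 4: 4+4=8, 4+8=12
a = 8: 8+8=16
Distinct sums: {-10, -8, -6, -2, -1, 0, 1, 3, 5, 6, 7, 8, 11, 12, 16}
|A + A| = 15

|A + A| = 15


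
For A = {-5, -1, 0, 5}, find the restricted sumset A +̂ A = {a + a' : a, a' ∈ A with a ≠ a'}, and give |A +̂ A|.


Restricted sumset: A +̂ A = {a + a' : a ∈ A, a' ∈ A, a ≠ a'}.
Equivalently, take A + A and drop any sum 2a that is achievable ONLY as a + a for a ∈ A (i.e. sums representable only with equal summands).
Enumerate pairs (a, a') with a < a' (symmetric, so each unordered pair gives one sum; this covers all a ≠ a'):
  -5 + -1 = -6
  -5 + 0 = -5
  -5 + 5 = 0
  -1 + 0 = -1
  -1 + 5 = 4
  0 + 5 = 5
Collected distinct sums: {-6, -5, -1, 0, 4, 5}
|A +̂ A| = 6
(Reference bound: |A +̂ A| ≥ 2|A| - 3 for |A| ≥ 2, with |A| = 4 giving ≥ 5.)

|A +̂ A| = 6


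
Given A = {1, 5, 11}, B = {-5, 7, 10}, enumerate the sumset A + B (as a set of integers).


A + B = {a + b : a ∈ A, b ∈ B}.
Enumerate all |A|·|B| = 3·3 = 9 pairs (a, b) and collect distinct sums.
a = 1: 1+-5=-4, 1+7=8, 1+10=11
a = 5: 5+-5=0, 5+7=12, 5+10=15
a = 11: 11+-5=6, 11+7=18, 11+10=21
Collecting distinct sums: A + B = {-4, 0, 6, 8, 11, 12, 15, 18, 21}
|A + B| = 9

A + B = {-4, 0, 6, 8, 11, 12, 15, 18, 21}


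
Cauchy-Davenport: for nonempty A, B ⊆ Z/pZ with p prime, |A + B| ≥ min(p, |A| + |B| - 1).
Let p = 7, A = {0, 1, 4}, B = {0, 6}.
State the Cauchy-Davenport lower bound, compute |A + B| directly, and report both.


Cauchy-Davenport: |A + B| ≥ min(p, |A| + |B| - 1) for A, B nonempty in Z/pZ.
|A| = 3, |B| = 2, p = 7.
CD lower bound = min(7, 3 + 2 - 1) = min(7, 4) = 4.
Compute A + B mod 7 directly:
a = 0: 0+0=0, 0+6=6
a = 1: 1+0=1, 1+6=0
a = 4: 4+0=4, 4+6=3
A + B = {0, 1, 3, 4, 6}, so |A + B| = 5.
Verify: 5 ≥ 4? Yes ✓.

CD lower bound = 4, actual |A + B| = 5.


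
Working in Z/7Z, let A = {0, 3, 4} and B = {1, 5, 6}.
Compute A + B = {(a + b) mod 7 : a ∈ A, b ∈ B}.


Work in Z/7Z: reduce every sum a + b modulo 7.
Enumerate all 9 pairs:
a = 0: 0+1=1, 0+5=5, 0+6=6
a = 3: 3+1=4, 3+5=1, 3+6=2
a = 4: 4+1=5, 4+5=2, 4+6=3
Distinct residues collected: {1, 2, 3, 4, 5, 6}
|A + B| = 6 (out of 7 total residues).

A + B = {1, 2, 3, 4, 5, 6}


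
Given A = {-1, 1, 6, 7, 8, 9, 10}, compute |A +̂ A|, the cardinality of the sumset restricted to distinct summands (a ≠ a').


Restricted sumset: A +̂ A = {a + a' : a ∈ A, a' ∈ A, a ≠ a'}.
Equivalently, take A + A and drop any sum 2a that is achievable ONLY as a + a for a ∈ A (i.e. sums representable only with equal summands).
Enumerate pairs (a, a') with a < a' (symmetric, so each unordered pair gives one sum; this covers all a ≠ a'):
  -1 + 1 = 0
  -1 + 6 = 5
  -1 + 7 = 6
  -1 + 8 = 7
  -1 + 9 = 8
  -1 + 10 = 9
  1 + 6 = 7
  1 + 7 = 8
  1 + 8 = 9
  1 + 9 = 10
  1 + 10 = 11
  6 + 7 = 13
  6 + 8 = 14
  6 + 9 = 15
  6 + 10 = 16
  7 + 8 = 15
  7 + 9 = 16
  7 + 10 = 17
  8 + 9 = 17
  8 + 10 = 18
  9 + 10 = 19
Collected distinct sums: {0, 5, 6, 7, 8, 9, 10, 11, 13, 14, 15, 16, 17, 18, 19}
|A +̂ A| = 15
(Reference bound: |A +̂ A| ≥ 2|A| - 3 for |A| ≥ 2, with |A| = 7 giving ≥ 11.)

|A +̂ A| = 15


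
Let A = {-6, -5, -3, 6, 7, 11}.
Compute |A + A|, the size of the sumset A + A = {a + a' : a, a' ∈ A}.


A + A = {a + a' : a, a' ∈ A}; |A| = 6.
General bounds: 2|A| - 1 ≤ |A + A| ≤ |A|(|A|+1)/2, i.e. 11 ≤ |A + A| ≤ 21.
Lower bound 2|A|-1 is attained iff A is an arithmetic progression.
Enumerate sums a + a' for a ≤ a' (symmetric, so this suffices):
a = -6: -6+-6=-12, -6+-5=-11, -6+-3=-9, -6+6=0, -6+7=1, -6+11=5
a = -5: -5+-5=-10, -5+-3=-8, -5+6=1, -5+7=2, -5+11=6
a = -3: -3+-3=-6, -3+6=3, -3+7=4, -3+11=8
a = 6: 6+6=12, 6+7=13, 6+11=17
a = 7: 7+7=14, 7+11=18
a = 11: 11+11=22
Distinct sums: {-12, -11, -10, -9, -8, -6, 0, 1, 2, 3, 4, 5, 6, 8, 12, 13, 14, 17, 18, 22}
|A + A| = 20

|A + A| = 20


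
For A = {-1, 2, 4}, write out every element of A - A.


A - A = {a - a' : a, a' ∈ A}.
Compute a - a' for each ordered pair (a, a'):
a = -1: -1--1=0, -1-2=-3, -1-4=-5
a = 2: 2--1=3, 2-2=0, 2-4=-2
a = 4: 4--1=5, 4-2=2, 4-4=0
Collecting distinct values (and noting 0 appears from a-a):
A - A = {-5, -3, -2, 0, 2, 3, 5}
|A - A| = 7

A - A = {-5, -3, -2, 0, 2, 3, 5}


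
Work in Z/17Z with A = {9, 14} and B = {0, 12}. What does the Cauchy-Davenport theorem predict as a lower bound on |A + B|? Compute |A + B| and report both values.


Cauchy-Davenport: |A + B| ≥ min(p, |A| + |B| - 1) for A, B nonempty in Z/pZ.
|A| = 2, |B| = 2, p = 17.
CD lower bound = min(17, 2 + 2 - 1) = min(17, 3) = 3.
Compute A + B mod 17 directly:
a = 9: 9+0=9, 9+12=4
a = 14: 14+0=14, 14+12=9
A + B = {4, 9, 14}, so |A + B| = 3.
Verify: 3 ≥ 3? Yes ✓.

CD lower bound = 3, actual |A + B| = 3.


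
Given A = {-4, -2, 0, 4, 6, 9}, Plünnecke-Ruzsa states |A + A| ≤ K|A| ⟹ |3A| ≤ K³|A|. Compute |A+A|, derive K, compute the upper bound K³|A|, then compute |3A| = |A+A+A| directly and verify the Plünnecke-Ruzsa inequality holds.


|A| = 6.
Step 1: Compute A + A by enumerating all 36 pairs.
A + A = {-8, -6, -4, -2, 0, 2, 4, 5, 6, 7, 8, 9, 10, 12, 13, 15, 18}, so |A + A| = 17.
Step 2: Doubling constant K = |A + A|/|A| = 17/6 = 17/6 ≈ 2.8333.
Step 3: Plünnecke-Ruzsa gives |3A| ≤ K³·|A| = (2.8333)³ · 6 ≈ 136.4722.
Step 4: Compute 3A = A + A + A directly by enumerating all triples (a,b,c) ∈ A³; |3A| = 30.
Step 5: Check 30 ≤ 136.4722? Yes ✓.

K = 17/6, Plünnecke-Ruzsa bound K³|A| ≈ 136.4722, |3A| = 30, inequality holds.


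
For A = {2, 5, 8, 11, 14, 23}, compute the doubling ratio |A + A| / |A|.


|A| = 6.
Compute A + A by enumerating all 36 pairs.
A + A = {4, 7, 10, 13, 16, 19, 22, 25, 28, 31, 34, 37, 46}, so |A + A| = 13.
K = |A + A| / |A| = 13/6 (already in lowest terms) ≈ 2.1667.
Reference: AP of size 6 gives K = 11/6 ≈ 1.8333; a fully generic set of size 6 gives K ≈ 3.5000.

|A| = 6, |A + A| = 13, K = 13/6.


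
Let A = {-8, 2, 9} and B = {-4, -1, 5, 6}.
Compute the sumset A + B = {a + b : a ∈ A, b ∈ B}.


A + B = {a + b : a ∈ A, b ∈ B}.
Enumerate all |A|·|B| = 3·4 = 12 pairs (a, b) and collect distinct sums.
a = -8: -8+-4=-12, -8+-1=-9, -8+5=-3, -8+6=-2
a = 2: 2+-4=-2, 2+-1=1, 2+5=7, 2+6=8
a = 9: 9+-4=5, 9+-1=8, 9+5=14, 9+6=15
Collecting distinct sums: A + B = {-12, -9, -3, -2, 1, 5, 7, 8, 14, 15}
|A + B| = 10

A + B = {-12, -9, -3, -2, 1, 5, 7, 8, 14, 15}


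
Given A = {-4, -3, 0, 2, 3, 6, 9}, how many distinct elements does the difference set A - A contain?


A - A = {a - a' : a, a' ∈ A}; |A| = 7.
Bounds: 2|A|-1 ≤ |A - A| ≤ |A|² - |A| + 1, i.e. 13 ≤ |A - A| ≤ 43.
Note: 0 ∈ A - A always (from a - a). The set is symmetric: if d ∈ A - A then -d ∈ A - A.
Enumerate nonzero differences d = a - a' with a > a' (then include -d):
Positive differences: {1, 2, 3, 4, 5, 6, 7, 9, 10, 12, 13}
Full difference set: {0} ∪ (positive diffs) ∪ (negative diffs).
|A - A| = 1 + 2·11 = 23 (matches direct enumeration: 23).

|A - A| = 23


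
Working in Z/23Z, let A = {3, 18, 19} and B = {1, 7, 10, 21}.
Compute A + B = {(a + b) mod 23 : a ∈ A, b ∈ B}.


Work in Z/23Z: reduce every sum a + b modulo 23.
Enumerate all 12 pairs:
a = 3: 3+1=4, 3+7=10, 3+10=13, 3+21=1
a = 18: 18+1=19, 18+7=2, 18+10=5, 18+21=16
a = 19: 19+1=20, 19+7=3, 19+10=6, 19+21=17
Distinct residues collected: {1, 2, 3, 4, 5, 6, 10, 13, 16, 17, 19, 20}
|A + B| = 12 (out of 23 total residues).

A + B = {1, 2, 3, 4, 5, 6, 10, 13, 16, 17, 19, 20}


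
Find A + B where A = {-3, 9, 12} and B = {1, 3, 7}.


A + B = {a + b : a ∈ A, b ∈ B}.
Enumerate all |A|·|B| = 3·3 = 9 pairs (a, b) and collect distinct sums.
a = -3: -3+1=-2, -3+3=0, -3+7=4
a = 9: 9+1=10, 9+3=12, 9+7=16
a = 12: 12+1=13, 12+3=15, 12+7=19
Collecting distinct sums: A + B = {-2, 0, 4, 10, 12, 13, 15, 16, 19}
|A + B| = 9

A + B = {-2, 0, 4, 10, 12, 13, 15, 16, 19}


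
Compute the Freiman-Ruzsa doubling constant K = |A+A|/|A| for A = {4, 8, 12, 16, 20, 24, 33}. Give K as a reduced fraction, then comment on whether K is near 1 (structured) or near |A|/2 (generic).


|A| = 7.
Compute A + A by enumerating all 49 pairs.
A + A = {8, 12, 16, 20, 24, 28, 32, 36, 37, 40, 41, 44, 45, 48, 49, 53, 57, 66}, so |A + A| = 18.
K = |A + A| / |A| = 18/7 (already in lowest terms) ≈ 2.5714.
Reference: AP of size 7 gives K = 13/7 ≈ 1.8571; a fully generic set of size 7 gives K ≈ 4.0000.

|A| = 7, |A + A| = 18, K = 18/7.


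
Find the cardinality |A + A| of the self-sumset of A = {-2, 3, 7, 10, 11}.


A + A = {a + a' : a, a' ∈ A}; |A| = 5.
General bounds: 2|A| - 1 ≤ |A + A| ≤ |A|(|A|+1)/2, i.e. 9 ≤ |A + A| ≤ 15.
Lower bound 2|A|-1 is attained iff A is an arithmetic progression.
Enumerate sums a + a' for a ≤ a' (symmetric, so this suffices):
a = -2: -2+-2=-4, -2+3=1, -2+7=5, -2+10=8, -2+11=9
a = 3: 3+3=6, 3+7=10, 3+10=13, 3+11=14
a = 7: 7+7=14, 7+10=17, 7+11=18
a = 10: 10+10=20, 10+11=21
a = 11: 11+11=22
Distinct sums: {-4, 1, 5, 6, 8, 9, 10, 13, 14, 17, 18, 20, 21, 22}
|A + A| = 14

|A + A| = 14


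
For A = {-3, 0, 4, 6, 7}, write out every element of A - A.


A - A = {a - a' : a, a' ∈ A}.
Compute a - a' for each ordered pair (a, a'):
a = -3: -3--3=0, -3-0=-3, -3-4=-7, -3-6=-9, -3-7=-10
a = 0: 0--3=3, 0-0=0, 0-4=-4, 0-6=-6, 0-7=-7
a = 4: 4--3=7, 4-0=4, 4-4=0, 4-6=-2, 4-7=-3
a = 6: 6--3=9, 6-0=6, 6-4=2, 6-6=0, 6-7=-1
a = 7: 7--3=10, 7-0=7, 7-4=3, 7-6=1, 7-7=0
Collecting distinct values (and noting 0 appears from a-a):
A - A = {-10, -9, -7, -6, -4, -3, -2, -1, 0, 1, 2, 3, 4, 6, 7, 9, 10}
|A - A| = 17

A - A = {-10, -9, -7, -6, -4, -3, -2, -1, 0, 1, 2, 3, 4, 6, 7, 9, 10}


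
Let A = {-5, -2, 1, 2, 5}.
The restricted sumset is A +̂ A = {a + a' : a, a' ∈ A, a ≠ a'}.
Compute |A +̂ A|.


Restricted sumset: A +̂ A = {a + a' : a ∈ A, a' ∈ A, a ≠ a'}.
Equivalently, take A + A and drop any sum 2a that is achievable ONLY as a + a for a ∈ A (i.e. sums representable only with equal summands).
Enumerate pairs (a, a') with a < a' (symmetric, so each unordered pair gives one sum; this covers all a ≠ a'):
  -5 + -2 = -7
  -5 + 1 = -4
  -5 + 2 = -3
  -5 + 5 = 0
  -2 + 1 = -1
  -2 + 2 = 0
  -2 + 5 = 3
  1 + 2 = 3
  1 + 5 = 6
  2 + 5 = 7
Collected distinct sums: {-7, -4, -3, -1, 0, 3, 6, 7}
|A +̂ A| = 8
(Reference bound: |A +̂ A| ≥ 2|A| - 3 for |A| ≥ 2, with |A| = 5 giving ≥ 7.)

|A +̂ A| = 8


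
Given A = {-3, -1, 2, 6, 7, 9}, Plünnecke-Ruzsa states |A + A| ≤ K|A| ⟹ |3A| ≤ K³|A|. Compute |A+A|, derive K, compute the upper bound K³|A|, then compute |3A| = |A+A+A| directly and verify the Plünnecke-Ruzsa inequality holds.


|A| = 6.
Step 1: Compute A + A by enumerating all 36 pairs.
A + A = {-6, -4, -2, -1, 1, 3, 4, 5, 6, 8, 9, 11, 12, 13, 14, 15, 16, 18}, so |A + A| = 18.
Step 2: Doubling constant K = |A + A|/|A| = 18/6 = 18/6 ≈ 3.0000.
Step 3: Plünnecke-Ruzsa gives |3A| ≤ K³·|A| = (3.0000)³ · 6 ≈ 162.0000.
Step 4: Compute 3A = A + A + A directly by enumerating all triples (a,b,c) ∈ A³; |3A| = 33.
Step 5: Check 33 ≤ 162.0000? Yes ✓.

K = 18/6, Plünnecke-Ruzsa bound K³|A| ≈ 162.0000, |3A| = 33, inequality holds.


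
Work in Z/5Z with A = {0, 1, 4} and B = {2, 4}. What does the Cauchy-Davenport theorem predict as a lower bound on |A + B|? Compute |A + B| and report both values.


Cauchy-Davenport: |A + B| ≥ min(p, |A| + |B| - 1) for A, B nonempty in Z/pZ.
|A| = 3, |B| = 2, p = 5.
CD lower bound = min(5, 3 + 2 - 1) = min(5, 4) = 4.
Compute A + B mod 5 directly:
a = 0: 0+2=2, 0+4=4
a = 1: 1+2=3, 1+4=0
a = 4: 4+2=1, 4+4=3
A + B = {0, 1, 2, 3, 4}, so |A + B| = 5.
Verify: 5 ≥ 4? Yes ✓.

CD lower bound = 4, actual |A + B| = 5.


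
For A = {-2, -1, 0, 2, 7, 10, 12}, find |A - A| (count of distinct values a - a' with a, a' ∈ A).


A - A = {a - a' : a, a' ∈ A}; |A| = 7.
Bounds: 2|A|-1 ≤ |A - A| ≤ |A|² - |A| + 1, i.e. 13 ≤ |A - A| ≤ 43.
Note: 0 ∈ A - A always (from a - a). The set is symmetric: if d ∈ A - A then -d ∈ A - A.
Enumerate nonzero differences d = a - a' with a > a' (then include -d):
Positive differences: {1, 2, 3, 4, 5, 7, 8, 9, 10, 11, 12, 13, 14}
Full difference set: {0} ∪ (positive diffs) ∪ (negative diffs).
|A - A| = 1 + 2·13 = 27 (matches direct enumeration: 27).

|A - A| = 27


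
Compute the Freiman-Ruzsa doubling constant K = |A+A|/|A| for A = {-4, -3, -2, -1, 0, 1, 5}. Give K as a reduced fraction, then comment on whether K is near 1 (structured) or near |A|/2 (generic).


|A| = 7.
Compute A + A by enumerating all 49 pairs.
A + A = {-8, -7, -6, -5, -4, -3, -2, -1, 0, 1, 2, 3, 4, 5, 6, 10}, so |A + A| = 16.
K = |A + A| / |A| = 16/7 (already in lowest terms) ≈ 2.2857.
Reference: AP of size 7 gives K = 13/7 ≈ 1.8571; a fully generic set of size 7 gives K ≈ 4.0000.

|A| = 7, |A + A| = 16, K = 16/7.


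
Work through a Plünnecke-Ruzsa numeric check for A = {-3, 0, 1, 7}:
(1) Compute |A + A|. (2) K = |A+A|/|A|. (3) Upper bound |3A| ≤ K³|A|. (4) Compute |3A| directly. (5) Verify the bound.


|A| = 4.
Step 1: Compute A + A by enumerating all 16 pairs.
A + A = {-6, -3, -2, 0, 1, 2, 4, 7, 8, 14}, so |A + A| = 10.
Step 2: Doubling constant K = |A + A|/|A| = 10/4 = 10/4 ≈ 2.5000.
Step 3: Plünnecke-Ruzsa gives |3A| ≤ K³·|A| = (2.5000)³ · 4 ≈ 62.5000.
Step 4: Compute 3A = A + A + A directly by enumerating all triples (a,b,c) ∈ A³; |3A| = 19.
Step 5: Check 19 ≤ 62.5000? Yes ✓.

K = 10/4, Plünnecke-Ruzsa bound K³|A| ≈ 62.5000, |3A| = 19, inequality holds.


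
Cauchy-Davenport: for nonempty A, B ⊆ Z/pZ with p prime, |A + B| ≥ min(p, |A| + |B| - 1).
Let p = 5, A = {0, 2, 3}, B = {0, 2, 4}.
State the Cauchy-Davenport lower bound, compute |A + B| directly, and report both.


Cauchy-Davenport: |A + B| ≥ min(p, |A| + |B| - 1) for A, B nonempty in Z/pZ.
|A| = 3, |B| = 3, p = 5.
CD lower bound = min(5, 3 + 3 - 1) = min(5, 5) = 5.
Compute A + B mod 5 directly:
a = 0: 0+0=0, 0+2=2, 0+4=4
a = 2: 2+0=2, 2+2=4, 2+4=1
a = 3: 3+0=3, 3+2=0, 3+4=2
A + B = {0, 1, 2, 3, 4}, so |A + B| = 5.
Verify: 5 ≥ 5? Yes ✓.

CD lower bound = 5, actual |A + B| = 5.


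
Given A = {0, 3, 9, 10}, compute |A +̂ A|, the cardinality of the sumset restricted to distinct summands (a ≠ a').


Restricted sumset: A +̂ A = {a + a' : a ∈ A, a' ∈ A, a ≠ a'}.
Equivalently, take A + A and drop any sum 2a that is achievable ONLY as a + a for a ∈ A (i.e. sums representable only with equal summands).
Enumerate pairs (a, a') with a < a' (symmetric, so each unordered pair gives one sum; this covers all a ≠ a'):
  0 + 3 = 3
  0 + 9 = 9
  0 + 10 = 10
  3 + 9 = 12
  3 + 10 = 13
  9 + 10 = 19
Collected distinct sums: {3, 9, 10, 12, 13, 19}
|A +̂ A| = 6
(Reference bound: |A +̂ A| ≥ 2|A| - 3 for |A| ≥ 2, with |A| = 4 giving ≥ 5.)

|A +̂ A| = 6


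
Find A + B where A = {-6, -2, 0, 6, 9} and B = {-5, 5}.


A + B = {a + b : a ∈ A, b ∈ B}.
Enumerate all |A|·|B| = 5·2 = 10 pairs (a, b) and collect distinct sums.
a = -6: -6+-5=-11, -6+5=-1
a = -2: -2+-5=-7, -2+5=3
a = 0: 0+-5=-5, 0+5=5
a = 6: 6+-5=1, 6+5=11
a = 9: 9+-5=4, 9+5=14
Collecting distinct sums: A + B = {-11, -7, -5, -1, 1, 3, 4, 5, 11, 14}
|A + B| = 10

A + B = {-11, -7, -5, -1, 1, 3, 4, 5, 11, 14}


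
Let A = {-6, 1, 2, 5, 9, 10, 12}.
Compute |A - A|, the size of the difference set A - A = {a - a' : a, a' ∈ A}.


A - A = {a - a' : a, a' ∈ A}; |A| = 7.
Bounds: 2|A|-1 ≤ |A - A| ≤ |A|² - |A| + 1, i.e. 13 ≤ |A - A| ≤ 43.
Note: 0 ∈ A - A always (from a - a). The set is symmetric: if d ∈ A - A then -d ∈ A - A.
Enumerate nonzero differences d = a - a' with a > a' (then include -d):
Positive differences: {1, 2, 3, 4, 5, 7, 8, 9, 10, 11, 15, 16, 18}
Full difference set: {0} ∪ (positive diffs) ∪ (negative diffs).
|A - A| = 1 + 2·13 = 27 (matches direct enumeration: 27).

|A - A| = 27


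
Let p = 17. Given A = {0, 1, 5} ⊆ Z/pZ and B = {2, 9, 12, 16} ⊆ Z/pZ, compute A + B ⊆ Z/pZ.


Work in Z/17Z: reduce every sum a + b modulo 17.
Enumerate all 12 pairs:
a = 0: 0+2=2, 0+9=9, 0+12=12, 0+16=16
a = 1: 1+2=3, 1+9=10, 1+12=13, 1+16=0
a = 5: 5+2=7, 5+9=14, 5+12=0, 5+16=4
Distinct residues collected: {0, 2, 3, 4, 7, 9, 10, 12, 13, 14, 16}
|A + B| = 11 (out of 17 total residues).

A + B = {0, 2, 3, 4, 7, 9, 10, 12, 13, 14, 16}


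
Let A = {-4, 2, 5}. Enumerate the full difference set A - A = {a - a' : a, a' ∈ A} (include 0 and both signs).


A - A = {a - a' : a, a' ∈ A}.
Compute a - a' for each ordered pair (a, a'):
a = -4: -4--4=0, -4-2=-6, -4-5=-9
a = 2: 2--4=6, 2-2=0, 2-5=-3
a = 5: 5--4=9, 5-2=3, 5-5=0
Collecting distinct values (and noting 0 appears from a-a):
A - A = {-9, -6, -3, 0, 3, 6, 9}
|A - A| = 7

A - A = {-9, -6, -3, 0, 3, 6, 9}


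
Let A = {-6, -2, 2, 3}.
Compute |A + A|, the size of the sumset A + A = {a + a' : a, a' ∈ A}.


A + A = {a + a' : a, a' ∈ A}; |A| = 4.
General bounds: 2|A| - 1 ≤ |A + A| ≤ |A|(|A|+1)/2, i.e. 7 ≤ |A + A| ≤ 10.
Lower bound 2|A|-1 is attained iff A is an arithmetic progression.
Enumerate sums a + a' for a ≤ a' (symmetric, so this suffices):
a = -6: -6+-6=-12, -6+-2=-8, -6+2=-4, -6+3=-3
a = -2: -2+-2=-4, -2+2=0, -2+3=1
a = 2: 2+2=4, 2+3=5
a = 3: 3+3=6
Distinct sums: {-12, -8, -4, -3, 0, 1, 4, 5, 6}
|A + A| = 9

|A + A| = 9
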